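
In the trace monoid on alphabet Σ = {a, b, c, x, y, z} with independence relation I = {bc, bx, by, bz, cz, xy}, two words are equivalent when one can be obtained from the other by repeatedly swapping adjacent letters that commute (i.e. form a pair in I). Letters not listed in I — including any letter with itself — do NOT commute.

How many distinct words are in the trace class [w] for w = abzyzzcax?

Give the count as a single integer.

18

piece 0:a — minimal
piece 1:b rests on {0:a}
piece 2:z rests on {0:a}
piece 3:y rests on {2:z}
piece 4:z rests on {3:y}
piece 5:z rests on {4:z}
piece 6:c rests on {3:y}
piece 7:a rests on {1:b, 5:z, 6:c}
piece 8:x rests on {7:a}
minimal pieces: {0:a}
ways to finish when only these pieces remain (= sum over removing one remaining piece with nothing left below it):
  1 left: {8}→1
  2 left: {7,8}→1
  3 left: {1,7,8}→1  {5,7,8}→1  {6,7,8}→1
  4 left: {1,5,7,8}→2  {1,6,7,8}→2  {4,5,7,8}→1  {5,6,7,8}→2
  5 left: {1,4,5,7,8}→3  {1,5,6,7,8}→6  {4,5,6,7,8}→3
  6 left: {1,4,5,6,7,8}→12  {3,4,5,6,7,8}→3
  7 left: {1,3,4,5,6,7,8}→15  {2,3,4,5,6,7,8}→3
  placing 0:a first → 18 extensions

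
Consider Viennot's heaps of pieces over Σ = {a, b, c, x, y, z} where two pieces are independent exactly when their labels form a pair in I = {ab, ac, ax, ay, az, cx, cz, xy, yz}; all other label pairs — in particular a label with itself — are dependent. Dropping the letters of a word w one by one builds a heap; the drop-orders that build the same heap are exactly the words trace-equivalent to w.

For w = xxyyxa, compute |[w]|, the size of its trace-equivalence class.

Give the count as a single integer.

piece 0:x — minimal
piece 1:x rests on {0:x}
piece 2:y — minimal
piece 3:y rests on {2:y}
piece 4:x rests on {1:x}
piece 5:a — minimal
minimal pieces: {0:x, 2:y, 5:a}
ways to finish when only these pieces remain (= sum over removing one remaining piece with nothing left below it):
  1 left: {3}→1  {4}→1  {5}→1
  2 left: {1,4}→1  {2,3}→1  {3,4}→2  {3,5}→2  {4,5}→2
  3 left: {0,1,4}→1  {1,3,4}→3  {1,4,5}→3  {2,3,4}→3  {2,3,5}→3  {3,4,5}→6
  4 left: {0,1,3,4}→4  {0,1,4,5}→4  {1,2,3,4}→6  {1,3,4,5}→12  {2,3,4,5}→12
  placing 0:x first → 30 extensions
  placing 2:y first → 20 extensions
  placing 5:a first → 10 extensions
total linear extensions = 60

60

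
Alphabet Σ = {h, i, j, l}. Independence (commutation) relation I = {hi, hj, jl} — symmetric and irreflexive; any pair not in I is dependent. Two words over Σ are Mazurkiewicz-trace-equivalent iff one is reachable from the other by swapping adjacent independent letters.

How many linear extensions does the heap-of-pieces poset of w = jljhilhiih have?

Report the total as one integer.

54

#0=j has no predecessor
#1=l has no predecessor
#2=j depends on [0:j]
#3=h depends on [1:l]
#4=i depends on [1:l, 2:j]
#5=l depends on [3:h, 4:i]
#6=h depends on [5:l]
#7=i depends on [5:l]
#8=i depends on [7:i]
#9=h depends on [6:h]
sources: [0:j, 1:l]
N(rest) = Σ N(rest − s) over sources s of rest; N(one piece) = 1:
  size 1 → [8]=1  [9]=1
  size 2 → [6,9]=1  [7,8]=1  [8,9]=2
  size 3 → [6,8,9]=3  [7,8,9]=3
  size 4 → [6,7,8,9]=6
  size 5 → [5,6,7,8,9]=6
  size 6 → [3,5,6,7,8,9]=6  [4,5,6,7,8,9]=6
  size 7 → [2,4,5,6,7,8,9]=6  [3,4,5,6,7,8,9]=12
  size 8 → [0,2,4,5,6,7,8,9]=6  [1,3,4,5,6,7,8,9]=12  [2,3,4,5,6,7,8,9]=18
  first=0(j) contributes 30
  first=1(l) contributes 24
|[w]| = 54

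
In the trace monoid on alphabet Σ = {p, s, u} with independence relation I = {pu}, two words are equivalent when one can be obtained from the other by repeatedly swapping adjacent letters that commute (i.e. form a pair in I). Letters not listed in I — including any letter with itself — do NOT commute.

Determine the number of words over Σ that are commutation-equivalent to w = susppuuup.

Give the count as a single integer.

piece 0:s — minimal
piece 1:u rests on {0:s}
piece 2:s rests on {1:u}
piece 3:p rests on {2:s}
piece 4:p rests on {3:p}
piece 5:u rests on {2:s}
piece 6:u rests on {5:u}
piece 7:u rests on {6:u}
piece 8:p rests on {4:p}
minimal pieces: {0:s}
ways to finish when only these pieces remain (= sum over removing one remaining piece with nothing left below it):
  1 left: {7}→1  {8}→1
  2 left: {4,8}→1  {6,7}→1  {7,8}→2
  3 left: {3,4,8}→1  {4,7,8}→3  {5,6,7}→1  {6,7,8}→3
  4 left: {3,4,7,8}→4  {4,6,7,8}→6  {5,6,7,8}→4
  5 left: {3,4,6,7,8}→10  {4,5,6,7,8}→10
  6 left: {3,4,5,6,7,8}→20
  7 left: {2,3,4,5,6,7,8}→20
  placing 0:s first → 20 extensions

20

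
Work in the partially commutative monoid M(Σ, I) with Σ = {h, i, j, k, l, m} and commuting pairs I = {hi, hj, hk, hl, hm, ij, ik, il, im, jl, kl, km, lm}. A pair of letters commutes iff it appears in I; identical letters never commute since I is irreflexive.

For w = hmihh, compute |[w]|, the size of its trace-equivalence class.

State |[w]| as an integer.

20

drop 0:h onto floor
drop 1:m onto floor
drop 2:i onto floor
drop 3:h onto {0:h}
drop 4:h onto {3:h}
ground layer = {0:h, 1:m, 2:i}
drop-orders for the pieces not yet dropped (sum over which currently-grounded one goes next):
  1 to go: {1} 1  {2} 1  {4} 1
  2 to go: {1,2} 2  {1,4} 2  {2,4} 2  {3,4} 1
  3 to go: {0,3,4} 1  {1,2,4} 6  {1,3,4} 3  {2,3,4} 3
  if 0:h drops first: 12 orders
  if 1:m drops first: 4 orders
  if 2:i drops first: 4 orders
heap linearizations: 20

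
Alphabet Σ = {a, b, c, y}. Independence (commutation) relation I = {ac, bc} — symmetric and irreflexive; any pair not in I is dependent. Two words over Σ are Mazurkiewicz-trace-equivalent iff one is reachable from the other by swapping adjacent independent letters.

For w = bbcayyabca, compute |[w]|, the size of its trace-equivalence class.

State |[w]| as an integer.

piece 0:b — minimal
piece 1:b rests on {0:b}
piece 2:c — minimal
piece 3:a rests on {1:b}
piece 4:y rests on {2:c, 3:a}
piece 5:y rests on {4:y}
piece 6:a rests on {5:y}
piece 7:b rests on {6:a}
piece 8:c rests on {5:y}
piece 9:a rests on {7:b}
minimal pieces: {0:b, 2:c}
ways to finish when only these pieces remain (= sum over removing one remaining piece with nothing left below it):
  1 left: {8}→1  {9}→1
  2 left: {7,9}→1  {8,9}→2
  3 left: {6,7,9}→1  {7,8,9}→3
  4 left: {6,7,8,9}→4
  5 left: {5,6,7,8,9}→4
  6 left: {4,5,6,7,8,9}→4
  7 left: {2,4,5,6,7,8,9}→4  {3,4,5,6,7,8,9}→4
  8 left: {1,3,4,5,6,7,8,9}→4  {2,3,4,5,6,7,8,9}→8
  placing 0:b first → 12 extensions
  placing 2:c first → 4 extensions
total linear extensions = 16

16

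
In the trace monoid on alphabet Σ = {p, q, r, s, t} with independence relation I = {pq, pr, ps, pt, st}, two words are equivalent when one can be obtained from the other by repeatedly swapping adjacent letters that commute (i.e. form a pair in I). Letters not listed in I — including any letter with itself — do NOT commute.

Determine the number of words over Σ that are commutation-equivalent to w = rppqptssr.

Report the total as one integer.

piece 0:r — minimal
piece 1:p — minimal
piece 2:p rests on {1:p}
piece 3:q rests on {0:r}
piece 4:p rests on {2:p}
piece 5:t rests on {3:q}
piece 6:s rests on {3:q}
piece 7:s rests on {6:s}
piece 8:r rests on {5:t, 7:s}
minimal pieces: {0:r, 1:p}
ways to finish when only these pieces remain (= sum over removing one remaining piece with nothing left below it):
  1 left: {4}→1  {8}→1
  2 left: {2,4}→1  {4,8}→2  {5,8}→1  {7,8}→1
  3 left: {1,2,4}→1  {2,4,8}→3  {4,5,8}→3  {4,7,8}→3  {5,7,8}→2  {6,7,8}→1
  4 left: {1,2,4,8}→4  {2,4,5,8}→6  {2,4,7,8}→6  {4,5,7,8}→8  {4,6,7,8}→4  {5,6,7,8}→3
  5 left: {1,2,4,5,8}→10  {1,2,4,7,8}→10  {2,4,5,7,8}→20  {2,4,6,7,8}→10  {3,5,6,7,8}→3  {4,5,6,7,8}→15
  6 left: {0,3,5,6,7,8}→3  {1,2,4,5,7,8}→40  {1,2,4,6,7,8}→20  {2,4,5,6,7,8}→45  {3,4,5,6,7,8}→18
  7 left: {0,3,4,5,6,7,8}→21  {1,2,4,5,6,7,8}→105  {2,3,4,5,6,7,8}→63
  placing 0:r first → 168 extensions
  placing 1:p first → 84 extensions
total linear extensions = 252

252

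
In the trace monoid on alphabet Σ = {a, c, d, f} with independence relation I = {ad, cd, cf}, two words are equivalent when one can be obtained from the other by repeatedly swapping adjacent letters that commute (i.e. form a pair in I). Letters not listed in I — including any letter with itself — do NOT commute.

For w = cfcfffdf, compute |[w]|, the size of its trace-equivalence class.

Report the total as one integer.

28

piece 0:c — minimal
piece 1:f — minimal
piece 2:c rests on {0:c}
piece 3:f rests on {1:f}
piece 4:f rests on {3:f}
piece 5:f rests on {4:f}
piece 6:d rests on {5:f}
piece 7:f rests on {6:d}
minimal pieces: {0:c, 1:f}
ways to finish when only these pieces remain (= sum over removing one remaining piece with nothing left below it):
  1 left: {2}→1  {7}→1
  2 left: {0,2}→1  {2,7}→2  {6,7}→1
  3 left: {0,2,7}→3  {2,6,7}→3  {5,6,7}→1
  4 left: {0,2,6,7}→6  {2,5,6,7}→4  {4,5,6,7}→1
  5 left: {0,2,5,6,7}→10  {2,4,5,6,7}→5  {3,4,5,6,7}→1
  6 left: {0,2,4,5,6,7}→15  {1,3,4,5,6,7}→1  {2,3,4,5,6,7}→6
  placing 0:c first → 7 extensions
  placing 1:f first → 21 extensions
total linear extensions = 28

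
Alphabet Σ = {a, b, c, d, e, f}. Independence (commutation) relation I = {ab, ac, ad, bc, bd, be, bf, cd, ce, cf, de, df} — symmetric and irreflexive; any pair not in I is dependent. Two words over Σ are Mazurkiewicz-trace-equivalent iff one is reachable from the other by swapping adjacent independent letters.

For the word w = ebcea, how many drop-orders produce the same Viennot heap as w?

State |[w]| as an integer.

#0=e has no predecessor
#1=b has no predecessor
#2=c has no predecessor
#3=e depends on [0:e]
#4=a depends on [3:e]
sources: [0:e, 1:b, 2:c]
N(rest) = Σ N(rest − s) over sources s of rest; N(one piece) = 1:
  size 1 → [1]=1  [2]=1  [4]=1
  size 2 → [1,2]=2  [1,4]=2  [2,4]=2  [3,4]=1
  size 3 → [0,3,4]=1  [1,2,4]=6  [1,3,4]=3  [2,3,4]=3
  first=0(e) contributes 12
  first=1(b) contributes 4
  first=2(c) contributes 4
|[w]| = 20

20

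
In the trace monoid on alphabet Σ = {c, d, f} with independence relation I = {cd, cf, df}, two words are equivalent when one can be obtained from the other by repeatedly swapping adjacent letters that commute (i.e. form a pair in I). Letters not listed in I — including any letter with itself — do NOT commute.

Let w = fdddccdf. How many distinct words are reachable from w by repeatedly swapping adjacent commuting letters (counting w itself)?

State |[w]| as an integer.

420

0(f) covers ∅
1(d) covers ∅
2(d) covers 1:d
3(d) covers 2:d
4(c) covers ∅
5(c) covers 4:c
6(d) covers 3:d
7(f) covers 0:f
floor of heap: 0:f, 1:d, 4:c
completions by unplaced set U, small U first (add the entries for U minus each lowest piece of U):
  |U|=1: {5}:1  {6}:1  {7}:1
  |U|=2: {0,7}:1  {3,6}:1  {4,5}:1  {5,6}:2  {5,7}:2  {6,7}:2
  |U|=3: {0,5,7}:3  {0,6,7}:3  {2,3,6}:1  {3,5,6}:3  {3,6,7}:3  {4,5,6}:3  {4,5,7}:3  {5,6,7}:6
  |U|=4: {0,3,6,7}:6  {0,4,5,7}:6  {0,5,6,7}:12  {1,2,3,6}:1  {2,3,5,6}:4  {2,3,6,7}:4  {3,4,5,6}:6  {3,5,6,7}:12  {4,5,6,7}:12
  |U|=5: {0,2,3,6,7}:10  {0,3,5,6,7}:30  {0,4,5,6,7}:30  {1,2,3,5,6}:5  {1,2,3,6,7}:5  {2,3,4,5,6}:10  {2,3,5,6,7}:20  {3,4,5,6,7}:30
  |U|=6: {0,1,2,3,6,7}:15  {0,2,3,5,6,7}:60  {0,3,4,5,6,7}:90  {1,2,3,4,5,6}:15  {1,2,3,5,6,7}:30  {2,3,4,5,6,7}:60
  start at 0(f): 105
  start at 1(d): 210
  start at 4(c): 105
sum over floor = 420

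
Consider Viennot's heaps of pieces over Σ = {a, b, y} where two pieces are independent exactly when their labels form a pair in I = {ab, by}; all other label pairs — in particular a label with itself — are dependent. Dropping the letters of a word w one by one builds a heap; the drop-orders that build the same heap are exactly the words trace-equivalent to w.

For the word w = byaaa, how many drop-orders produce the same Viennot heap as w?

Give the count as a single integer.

drop 0:b onto floor
drop 1:y onto floor
drop 2:a onto {1:y}
drop 3:a onto {2:a}
drop 4:a onto {3:a}
ground layer = {0:b, 1:y}
drop-orders for the pieces not yet dropped (sum over which currently-grounded one goes next):
  1 to go: {0} 1  {4} 1
  2 to go: {0,4} 2  {3,4} 1
  3 to go: {0,3,4} 3  {2,3,4} 1
  if 0:b drops first: 1 orders
  if 1:y drops first: 4 orders
heap linearizations: 5

5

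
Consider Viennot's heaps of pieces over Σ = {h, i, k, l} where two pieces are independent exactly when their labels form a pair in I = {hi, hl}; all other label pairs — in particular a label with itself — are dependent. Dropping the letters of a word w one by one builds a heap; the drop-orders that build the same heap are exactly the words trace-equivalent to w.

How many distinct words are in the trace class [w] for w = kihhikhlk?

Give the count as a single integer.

drop 0:k onto floor
drop 1:i onto {0:k}
drop 2:h onto {0:k}
drop 3:h onto {2:h}
drop 4:i onto {1:i}
drop 5:k onto {3:h, 4:i}
drop 6:h onto {5:k}
drop 7:l onto {5:k}
drop 8:k onto {6:h, 7:l}
ground layer = {0:k}
drop-orders for the pieces not yet dropped (sum over which currently-grounded one goes next):
  1 to go: {8} 1
  2 to go: {6,8} 1  {7,8} 1
  3 to go: {6,7,8} 2
  4 to go: {5,6,7,8} 2
  5 to go: {3,5,6,7,8} 2  {4,5,6,7,8} 2
  6 to go: {1,4,5,6,7,8} 2  {2,3,5,6,7,8} 2  {3,4,5,6,7,8} 4
  7 to go: {1,3,4,5,6,7,8} 6  {2,3,4,5,6,7,8} 6
  if 0:k drops first: 12 orders

12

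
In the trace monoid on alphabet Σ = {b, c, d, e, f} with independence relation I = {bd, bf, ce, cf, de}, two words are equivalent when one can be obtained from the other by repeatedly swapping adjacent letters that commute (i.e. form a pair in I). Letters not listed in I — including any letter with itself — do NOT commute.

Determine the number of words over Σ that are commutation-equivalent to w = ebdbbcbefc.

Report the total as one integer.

15

#0=e has no predecessor
#1=b depends on [0:e]
#2=d has no predecessor
#3=b depends on [1:b]
#4=b depends on [3:b]
#5=c depends on [2:d, 4:b]
#6=b depends on [5:c]
#7=e depends on [6:b]
#8=f depends on [7:e]
#9=c depends on [6:b]
sources: [0:e, 2:d]
N(rest) = Σ N(rest − s) over sources s of rest; N(one piece) = 1:
  size 1 → [8]=1  [9]=1
  size 2 → [7,8]=1  [8,9]=2
  size 3 → [7,8,9]=3
  size 4 → [6,7,8,9]=3
  size 5 → [5,6,7,8,9]=3
  size 6 → [2,5,6,7,8,9]=3  [4,5,6,7,8,9]=3
  size 7 → [2,4,5,6,7,8,9]=6  [3,4,5,6,7,8,9]=3
  size 8 → [1,3,4,5,6,7,8,9]=3  [2,3,4,5,6,7,8,9]=9
  first=0(e) contributes 12
  first=2(d) contributes 3
|[w]| = 15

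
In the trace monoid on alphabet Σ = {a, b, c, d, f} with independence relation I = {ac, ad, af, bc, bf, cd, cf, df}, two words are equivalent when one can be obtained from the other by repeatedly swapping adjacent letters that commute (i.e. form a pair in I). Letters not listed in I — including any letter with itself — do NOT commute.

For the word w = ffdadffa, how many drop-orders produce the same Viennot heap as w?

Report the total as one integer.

420

piece 0:f — minimal
piece 1:f rests on {0:f}
piece 2:d — minimal
piece 3:a — minimal
piece 4:d rests on {2:d}
piece 5:f rests on {1:f}
piece 6:f rests on {5:f}
piece 7:a rests on {3:a}
minimal pieces: {0:f, 2:d, 3:a}
ways to finish when only these pieces remain (= sum over removing one remaining piece with nothing left below it):
  1 left: {4}→1  {6}→1  {7}→1
  2 left: {2,4}→1  {3,7}→1  {4,6}→2  {4,7}→2  {5,6}→1  {6,7}→2
  3 left: {1,5,6}→1  {2,4,6}→3  {2,4,7}→3  {3,4,7}→3  {3,6,7}→3  {4,5,6}→3  {4,6,7}→6  {5,6,7}→3
  4 left: {0,1,5,6}→1  {1,4,5,6}→4  {1,5,6,7}→4  {2,3,4,7}→6  {2,4,5,6}→6  {2,4,6,7}→12  {3,4,6,7}→12  {3,5,6,7}→6  {4,5,6,7}→12
  5 left: {0,1,4,5,6}→5  {0,1,5,6,7}→5  {1,2,4,5,6}→10  {1,3,5,6,7}→10  {1,4,5,6,7}→20  {2,3,4,6,7}→30  {2,4,5,6,7}→30  {3,4,5,6,7}→30
  6 left: {0,1,2,4,5,6}→15  {0,1,3,5,6,7}→15  {0,1,4,5,6,7}→30  {1,2,4,5,6,7}→60  {1,3,4,5,6,7}→60  {2,3,4,5,6,7}→90
  placing 0:f first → 210 extensions
  placing 2:d first → 105 extensions
  placing 3:a first → 105 extensions
total linear extensions = 420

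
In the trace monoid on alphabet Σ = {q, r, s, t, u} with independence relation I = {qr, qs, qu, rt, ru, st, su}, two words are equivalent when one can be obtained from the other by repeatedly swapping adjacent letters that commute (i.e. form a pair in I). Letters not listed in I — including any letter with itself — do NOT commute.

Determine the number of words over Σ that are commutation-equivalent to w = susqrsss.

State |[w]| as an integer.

56

piece 0:s — minimal
piece 1:u — minimal
piece 2:s rests on {0:s}
piece 3:q — minimal
piece 4:r rests on {2:s}
piece 5:s rests on {4:r}
piece 6:s rests on {5:s}
piece 7:s rests on {6:s}
minimal pieces: {0:s, 1:u, 3:q}
ways to finish when only these pieces remain (= sum over removing one remaining piece with nothing left below it):
  1 left: {1}→1  {3}→1  {7}→1
  2 left: {1,3}→2  {1,7}→2  {3,7}→2  {6,7}→1
  3 left: {1,3,7}→6  {1,6,7}→3  {3,6,7}→3  {5,6,7}→1
  4 left: {1,3,6,7}→12  {1,5,6,7}→4  {3,5,6,7}→4  {4,5,6,7}→1
  5 left: {1,3,5,6,7}→20  {1,4,5,6,7}→5  {2,4,5,6,7}→1  {3,4,5,6,7}→5
  6 left: {0,2,4,5,6,7}→1  {1,2,4,5,6,7}→6  {1,3,4,5,6,7}→30  {2,3,4,5,6,7}→6
  placing 0:s first → 42 extensions
  placing 1:u first → 7 extensions
  placing 3:q first → 7 extensions
total linear extensions = 56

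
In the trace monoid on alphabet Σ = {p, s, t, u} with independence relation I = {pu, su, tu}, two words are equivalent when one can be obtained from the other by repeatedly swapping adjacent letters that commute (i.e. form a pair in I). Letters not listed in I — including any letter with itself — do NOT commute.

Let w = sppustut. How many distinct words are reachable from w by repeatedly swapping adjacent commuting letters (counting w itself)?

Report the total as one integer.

drop 0:s onto floor
drop 1:p onto {0:s}
drop 2:p onto {1:p}
drop 3:u onto floor
drop 4:s onto {2:p}
drop 5:t onto {4:s}
drop 6:u onto {3:u}
drop 7:t onto {5:t}
ground layer = {0:s, 3:u}
drop-orders for the pieces not yet dropped (sum over which currently-grounded one goes next):
  1 to go: {6} 1  {7} 1
  2 to go: {3,6} 1  {5,7} 1  {6,7} 2
  3 to go: {3,6,7} 3  {4,5,7} 1  {5,6,7} 3
  4 to go: {2,4,5,7} 1  {3,5,6,7} 6  {4,5,6,7} 4
  5 to go: {1,2,4,5,7} 1  {2,4,5,6,7} 5  {3,4,5,6,7} 10
  6 to go: {0,1,2,4,5,7} 1  {1,2,4,5,6,7} 6  {2,3,4,5,6,7} 15
  if 0:s drops first: 21 orders
  if 3:u drops first: 7 orders
heap linearizations: 28

28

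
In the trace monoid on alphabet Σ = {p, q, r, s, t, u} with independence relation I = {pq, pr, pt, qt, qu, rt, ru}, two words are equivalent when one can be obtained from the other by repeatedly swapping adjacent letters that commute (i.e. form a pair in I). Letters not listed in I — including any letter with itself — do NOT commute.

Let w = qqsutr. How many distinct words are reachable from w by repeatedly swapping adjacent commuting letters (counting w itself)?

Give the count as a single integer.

#0=q has no predecessor
#1=q depends on [0:q]
#2=s depends on [1:q]
#3=u depends on [2:s]
#4=t depends on [3:u]
#5=r depends on [2:s]
sources: [0:q]
N(rest) = Σ N(rest − s) over sources s of rest; N(one piece) = 1:
  size 1 → [4]=1  [5]=1
  size 2 → [3,4]=1  [4,5]=2
  size 3 → [3,4,5]=3
  size 4 → [2,3,4,5]=3
  first=0(q) contributes 3

3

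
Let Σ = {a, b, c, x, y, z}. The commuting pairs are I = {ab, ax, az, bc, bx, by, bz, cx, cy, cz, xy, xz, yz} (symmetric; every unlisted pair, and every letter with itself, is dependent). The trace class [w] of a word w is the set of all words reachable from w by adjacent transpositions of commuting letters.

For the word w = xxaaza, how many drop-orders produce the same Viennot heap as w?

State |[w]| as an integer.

60

0(x) covers ∅
1(x) covers 0:x
2(a) covers ∅
3(a) covers 2:a
4(z) covers ∅
5(a) covers 3:a
floor of heap: 0:x, 2:a, 4:z
completions by unplaced set U, small U first (add the entries for U minus each lowest piece of U):
  |U|=1: {1}:1  {4}:1  {5}:1
  |U|=2: {0,1}:1  {1,4}:2  {1,5}:2  {3,5}:1  {4,5}:2
  |U|=3: {0,1,4}:3  {0,1,5}:3  {1,3,5}:3  {1,4,5}:6  {2,3,5}:1  {3,4,5}:3
  |U|=4: {0,1,3,5}:6  {0,1,4,5}:12  {1,2,3,5}:4  {1,3,4,5}:12  {2,3,4,5}:4
  start at 0(x): 20
  start at 2(a): 30
  start at 4(z): 10
sum over floor = 60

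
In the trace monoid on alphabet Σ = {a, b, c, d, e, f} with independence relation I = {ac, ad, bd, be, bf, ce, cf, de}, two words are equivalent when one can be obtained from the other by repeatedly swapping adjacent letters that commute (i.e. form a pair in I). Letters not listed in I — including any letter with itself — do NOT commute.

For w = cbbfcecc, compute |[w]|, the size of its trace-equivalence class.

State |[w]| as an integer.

28

0(c) covers ∅
1(b) covers 0:c
2(b) covers 1:b
3(f) covers ∅
4(c) covers 2:b
5(e) covers 3:f
6(c) covers 4:c
7(c) covers 6:c
floor of heap: 0:c, 3:f
completions by unplaced set U, small U first (add the entries for U minus each lowest piece of U):
  |U|=1: {5}:1  {7}:1
  |U|=2: {3,5}:1  {5,7}:2  {6,7}:1
  |U|=3: {3,5,7}:3  {4,6,7}:1  {5,6,7}:3
  |U|=4: {2,4,6,7}:1  {3,5,6,7}:6  {4,5,6,7}:4
  |U|=5: {1,2,4,6,7}:1  {2,4,5,6,7}:5  {3,4,5,6,7}:10
  |U|=6: {0,1,2,4,6,7}:1  {1,2,4,5,6,7}:6  {2,3,4,5,6,7}:15
  start at 0(c): 21
  start at 3(f): 7
sum over floor = 28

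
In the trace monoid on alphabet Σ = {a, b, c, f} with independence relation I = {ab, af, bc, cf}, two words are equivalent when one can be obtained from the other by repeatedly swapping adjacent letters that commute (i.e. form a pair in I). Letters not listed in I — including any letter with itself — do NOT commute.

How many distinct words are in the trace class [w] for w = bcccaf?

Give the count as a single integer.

0(b) covers ∅
1(c) covers ∅
2(c) covers 1:c
3(c) covers 2:c
4(a) covers 3:c
5(f) covers 0:b
floor of heap: 0:b, 1:c
completions by unplaced set U, small U first (add the entries for U minus each lowest piece of U):
  |U|=1: {4}:1  {5}:1
  |U|=2: {0,5}:1  {3,4}:1  {4,5}:2
  |U|=3: {0,4,5}:3  {2,3,4}:1  {3,4,5}:3
  |U|=4: {0,3,4,5}:6  {1,2,3,4}:1  {2,3,4,5}:4
  start at 0(b): 5
  start at 1(c): 10
sum over floor = 15

15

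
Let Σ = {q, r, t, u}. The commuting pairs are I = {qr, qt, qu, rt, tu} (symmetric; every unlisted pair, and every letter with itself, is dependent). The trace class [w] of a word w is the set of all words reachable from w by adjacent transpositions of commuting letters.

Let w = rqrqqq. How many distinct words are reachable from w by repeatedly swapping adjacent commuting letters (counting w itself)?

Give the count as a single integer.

15

piece 0:r — minimal
piece 1:q — minimal
piece 2:r rests on {0:r}
piece 3:q rests on {1:q}
piece 4:q rests on {3:q}
piece 5:q rests on {4:q}
minimal pieces: {0:r, 1:q}
ways to finish when only these pieces remain (= sum over removing one remaining piece with nothing left below it):
  1 left: {2}→1  {5}→1
  2 left: {0,2}→1  {2,5}→2  {4,5}→1
  3 left: {0,2,5}→3  {2,4,5}→3  {3,4,5}→1
  4 left: {0,2,4,5}→6  {1,3,4,5}→1  {2,3,4,5}→4
  placing 0:r first → 5 extensions
  placing 1:q first → 10 extensions
total linear extensions = 15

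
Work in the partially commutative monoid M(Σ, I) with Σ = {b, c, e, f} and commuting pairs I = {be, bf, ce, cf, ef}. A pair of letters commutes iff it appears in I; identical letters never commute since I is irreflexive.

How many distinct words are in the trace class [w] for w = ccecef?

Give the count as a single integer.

0(c) covers ∅
1(c) covers 0:c
2(e) covers ∅
3(c) covers 1:c
4(e) covers 2:e
5(f) covers ∅
floor of heap: 0:c, 2:e, 5:f
completions by unplaced set U, small U first (add the entries for U minus each lowest piece of U):
  |U|=1: {3}:1  {4}:1  {5}:1
  |U|=2: {1,3}:1  {2,4}:1  {3,4}:2  {3,5}:2  {4,5}:2
  |U|=3: {0,1,3}:1  {1,3,4}:3  {1,3,5}:3  {2,3,4}:3  {2,4,5}:3  {3,4,5}:6
  |U|=4: {0,1,3,4}:4  {0,1,3,5}:4  {1,2,3,4}:6  {1,3,4,5}:12  {2,3,4,5}:12
  start at 0(c): 30
  start at 2(e): 20
  start at 5(f): 10
sum over floor = 60

60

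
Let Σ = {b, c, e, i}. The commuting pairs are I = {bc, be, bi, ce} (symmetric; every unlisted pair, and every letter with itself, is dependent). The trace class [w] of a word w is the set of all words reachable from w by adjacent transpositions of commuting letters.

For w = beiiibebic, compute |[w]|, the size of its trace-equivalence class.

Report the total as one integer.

drop 0:b onto floor
drop 1:e onto floor
drop 2:i onto {1:e}
drop 3:i onto {2:i}
drop 4:i onto {3:i}
drop 5:b onto {0:b}
drop 6:e onto {4:i}
drop 7:b onto {5:b}
drop 8:i onto {6:e}
drop 9:c onto {8:i}
ground layer = {0:b, 1:e}
drop-orders for the pieces not yet dropped (sum over which currently-grounded one goes next):
  1 to go: {7} 1  {9} 1
  2 to go: {5,7} 1  {7,9} 2  {8,9} 1
  3 to go: {0,5,7} 1  {5,7,9} 3  {6,8,9} 1  {7,8,9} 3
  4 to go: {0,5,7,9} 4  {4,6,8,9} 1  {5,7,8,9} 6  {6,7,8,9} 4
  5 to go: {0,5,7,8,9} 10  {3,4,6,8,9} 1  {4,6,7,8,9} 5  {5,6,7,8,9} 10
  6 to go: {0,5,6,7,8,9} 20  {2,3,4,6,8,9} 1  {3,4,6,7,8,9} 6  {4,5,6,7,8,9} 15
  7 to go: {0,4,5,6,7,8,9} 35  {1,2,3,4,6,8,9} 1  {2,3,4,6,7,8,9} 7  {3,4,5,6,7,8,9} 21
  8 to go: {0,3,4,5,6,7,8,9} 56  {1,2,3,4,6,7,8,9} 8  {2,3,4,5,6,7,8,9} 28
  if 0:b drops first: 36 orders
  if 1:e drops first: 84 orders
heap linearizations: 120

120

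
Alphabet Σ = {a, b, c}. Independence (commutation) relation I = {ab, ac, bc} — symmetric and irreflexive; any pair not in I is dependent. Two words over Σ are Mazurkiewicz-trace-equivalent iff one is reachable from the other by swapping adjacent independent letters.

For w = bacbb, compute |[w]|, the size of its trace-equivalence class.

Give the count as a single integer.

20

drop 0:b onto floor
drop 1:a onto floor
drop 2:c onto floor
drop 3:b onto {0:b}
drop 4:b onto {3:b}
ground layer = {0:b, 1:a, 2:c}
drop-orders for the pieces not yet dropped (sum over which currently-grounded one goes next):
  1 to go: {1} 1  {2} 1  {4} 1
  2 to go: {1,2} 2  {1,4} 2  {2,4} 2  {3,4} 1
  3 to go: {0,3,4} 1  {1,2,4} 6  {1,3,4} 3  {2,3,4} 3
  if 0:b drops first: 12 orders
  if 1:a drops first: 4 orders
  if 2:c drops first: 4 orders
heap linearizations: 20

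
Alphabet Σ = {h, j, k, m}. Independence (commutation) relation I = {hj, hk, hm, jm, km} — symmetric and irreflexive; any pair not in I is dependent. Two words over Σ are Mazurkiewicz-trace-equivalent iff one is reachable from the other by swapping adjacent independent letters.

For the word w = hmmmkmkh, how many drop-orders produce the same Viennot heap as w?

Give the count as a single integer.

420

#0=h has no predecessor
#1=m has no predecessor
#2=m depends on [1:m]
#3=m depends on [2:m]
#4=k has no predecessor
#5=m depends on [3:m]
#6=k depends on [4:k]
#7=h depends on [0:h]
sources: [0:h, 1:m, 4:k]
N(rest) = Σ N(rest − s) over sources s of rest; N(one piece) = 1:
  size 1 → [5]=1  [6]=1  [7]=1
  size 2 → [0,7]=1  [3,5]=1  [4,6]=1  [5,6]=2  [5,7]=2  [6,7]=2
  size 3 → [0,5,7]=3  [0,6,7]=3  [2,3,5]=1  [3,5,6]=3  [3,5,7]=3  [4,5,6]=3  [4,6,7]=3  [5,6,7]=6
  size 4 → [0,3,5,7]=6  [0,4,6,7]=6  [0,5,6,7]=12  [1,2,3,5]=1  [2,3,5,6]=4  [2,3,5,7]=4  [3,4,5,6]=6  [3,5,6,7]=12  [4,5,6,7]=12
  size 5 → [0,2,3,5,7]=10  [0,3,5,6,7]=30  [0,4,5,6,7]=30  [1,2,3,5,6]=5  [1,2,3,5,7]=5  [2,3,4,5,6]=10  [2,3,5,6,7]=20  [3,4,5,6,7]=30
  size 6 → [0,1,2,3,5,7]=15  [0,2,3,5,6,7]=60  [0,3,4,5,6,7]=90  [1,2,3,4,5,6]=15  [1,2,3,5,6,7]=30  [2,3,4,5,6,7]=60
  first=0(h) contributes 105
  first=1(m) contributes 210
  first=4(k) contributes 105
|[w]| = 420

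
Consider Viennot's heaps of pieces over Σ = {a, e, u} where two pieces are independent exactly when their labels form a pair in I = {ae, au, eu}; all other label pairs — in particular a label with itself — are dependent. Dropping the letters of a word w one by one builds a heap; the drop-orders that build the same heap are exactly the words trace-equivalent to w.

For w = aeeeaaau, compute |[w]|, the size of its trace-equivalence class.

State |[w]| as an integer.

0(a) covers ∅
1(e) covers ∅
2(e) covers 1:e
3(e) covers 2:e
4(a) covers 0:a
5(a) covers 4:a
6(a) covers 5:a
7(u) covers ∅
floor of heap: 0:a, 1:e, 7:u
completions by unplaced set U, small U first (add the entries for U minus each lowest piece of U):
  |U|=1: {3}:1  {6}:1  {7}:1
  |U|=2: {2,3}:1  {3,6}:2  {3,7}:2  {5,6}:1  {6,7}:2
  |U|=3: {1,2,3}:1  {2,3,6}:3  {2,3,7}:3  {3,5,6}:3  {3,6,7}:6  {4,5,6}:1  {5,6,7}:3
  |U|=4: {0,4,5,6}:1  {1,2,3,6}:4  {1,2,3,7}:4  {2,3,5,6}:6  {2,3,6,7}:12  {3,4,5,6}:4  {3,5,6,7}:12  {4,5,6,7}:4
  |U|=5: {0,3,4,5,6}:5  {0,4,5,6,7}:5  {1,2,3,5,6}:10  {1,2,3,6,7}:20  {2,3,4,5,6}:10  {2,3,5,6,7}:30  {3,4,5,6,7}:20
  |U|=6: {0,2,3,4,5,6}:15  {0,3,4,5,6,7}:30  {1,2,3,4,5,6}:20  {1,2,3,5,6,7}:60  {2,3,4,5,6,7}:60
  start at 0(a): 140
  start at 1(e): 105
  start at 7(u): 35
sum over floor = 280

280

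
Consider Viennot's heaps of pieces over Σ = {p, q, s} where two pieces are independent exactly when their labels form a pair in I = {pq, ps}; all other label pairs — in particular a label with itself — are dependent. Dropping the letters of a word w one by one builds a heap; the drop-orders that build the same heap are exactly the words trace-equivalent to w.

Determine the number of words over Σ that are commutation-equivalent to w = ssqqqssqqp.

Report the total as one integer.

piece 0:s — minimal
piece 1:s rests on {0:s}
piece 2:q rests on {1:s}
piece 3:q rests on {2:q}
piece 4:q rests on {3:q}
piece 5:s rests on {4:q}
piece 6:s rests on {5:s}
piece 7:q rests on {6:s}
piece 8:q rests on {7:q}
piece 9:p — minimal
minimal pieces: {0:s, 9:p}
ways to finish when only these pieces remain (= sum over removing one remaining piece with nothing left below it):
  1 left: {8}→1  {9}→1
  2 left: {7,8}→1  {8,9}→2
  3 left: {6,7,8}→1  {7,8,9}→3
  4 left: {5,6,7,8}→1  {6,7,8,9}→4
  5 left: {4,5,6,7,8}→1  {5,6,7,8,9}→5
  6 left: {3,4,5,6,7,8}→1  {4,5,6,7,8,9}→6
  7 left: {2,3,4,5,6,7,8}→1  {3,4,5,6,7,8,9}→7
  8 left: {1,2,3,4,5,6,7,8}→1  {2,3,4,5,6,7,8,9}→8
  placing 0:s first → 9 extensions
  placing 9:p first → 1 extensions
total linear extensions = 10

10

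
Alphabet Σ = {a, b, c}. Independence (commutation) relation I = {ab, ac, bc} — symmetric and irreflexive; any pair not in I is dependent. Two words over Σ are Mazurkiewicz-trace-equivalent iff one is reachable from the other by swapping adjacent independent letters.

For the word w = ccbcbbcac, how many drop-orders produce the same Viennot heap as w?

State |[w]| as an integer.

#0=c has no predecessor
#1=c depends on [0:c]
#2=b has no predecessor
#3=c depends on [1:c]
#4=b depends on [2:b]
#5=b depends on [4:b]
#6=c depends on [3:c]
#7=a has no predecessor
#8=c depends on [6:c]
sources: [0:c, 2:b, 7:a]
N(rest) = Σ N(rest − s) over sources s of rest; N(one piece) = 1:
  size 1 → [5]=1  [7]=1  [8]=1
  size 2 → [4,5]=1  [5,7]=2  [5,8]=2  [6,8]=1  [7,8]=2
  size 3 → [2,4,5]=1  [3,6,8]=1  [4,5,7]=3  [4,5,8]=3  [5,6,8]=3  [5,7,8]=6  [6,7,8]=3
  size 4 → [1,3,6,8]=1  [2,4,5,7]=4  [2,4,5,8]=4  [3,5,6,8]=4  [3,6,7,8]=4  [4,5,6,8]=6  [4,5,7,8]=12  [5,6,7,8]=12
  size 5 → [0,1,3,6,8]=1  [1,3,5,6,8]=5  [1,3,6,7,8]=5  [2,4,5,6,8]=10  [2,4,5,7,8]=20  [3,4,5,6,8]=10  [3,5,6,7,8]=20  [4,5,6,7,8]=30
  size 6 → [0,1,3,5,6,8]=6  [0,1,3,6,7,8]=6  [1,3,4,5,6,8]=15  [1,3,5,6,7,8]=30  [2,3,4,5,6,8]=20  [2,4,5,6,7,8]=60  [3,4,5,6,7,8]=60
  size 7 → [0,1,3,4,5,6,8]=21  [0,1,3,5,6,7,8]=42  [1,2,3,4,5,6,8]=35  [1,3,4,5,6,7,8]=105  [2,3,4,5,6,7,8]=140
  first=0(c) contributes 280
  first=2(b) contributes 168
  first=7(a) contributes 56
|[w]| = 504

504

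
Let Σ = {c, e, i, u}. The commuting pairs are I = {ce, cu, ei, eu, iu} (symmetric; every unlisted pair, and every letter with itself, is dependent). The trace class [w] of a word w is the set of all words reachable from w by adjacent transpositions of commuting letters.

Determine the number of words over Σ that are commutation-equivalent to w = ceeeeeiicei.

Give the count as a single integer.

drop 0:c onto floor
drop 1:e onto floor
drop 2:e onto {1:e}
drop 3:e onto {2:e}
drop 4:e onto {3:e}
drop 5:e onto {4:e}
drop 6:i onto {0:c}
drop 7:i onto {6:i}
drop 8:c onto {7:i}
drop 9:e onto {5:e}
drop 10:i onto {8:c}
ground layer = {0:c, 1:e}
drop-orders for the pieces not yet dropped (sum over which currently-grounded one goes next):
  1 to go: {9} 1  {10} 1
  2 to go: {5,9} 1  {8,10} 1  {9,10} 2
  3 to go: {4,5,9} 1  {5,9,10} 3  {7,8,10} 1  {8,9,10} 3
  4 to go: {3,4,5,9} 1  {4,5,9,10} 4  {5,8,9,10} 6  {6,7,8,10} 1  {7,8,9,10} 4
  5 to go: {0,6,7,8,10} 1  {2,3,4,5,9} 1  {3,4,5,9,10} 5  {4,5,8,9,10} 10  {5,7,8,9,10} 10  {6,7,8,9,10} 5
  6 to go: {0,6,7,8,9,10} 6  {1,2,3,4,5,9} 1  {2,3,4,5,9,10} 6  {3,4,5,8,9,10} 15  {4,5,7,8,9,10} 20  {5,6,7,8,9,10} 15
  7 to go: {0,5,6,7,8,9,10} 21  {1,2,3,4,5,9,10} 7  {2,3,4,5,8,9,10} 21  {3,4,5,7,8,9,10} 35  {4,5,6,7,8,9,10} 35
  8 to go: {0,4,5,6,7,8,9,10} 56  {1,2,3,4,5,8,9,10} 28  {2,3,4,5,7,8,9,10} 56  {3,4,5,6,7,8,9,10} 70
  9 to go: {0,3,4,5,6,7,8,9,10} 126  {1,2,3,4,5,7,8,9,10} 84  {2,3,4,5,6,7,8,9,10} 126
  if 0:c drops first: 210 orders
  if 1:e drops first: 252 orders
heap linearizations: 462

462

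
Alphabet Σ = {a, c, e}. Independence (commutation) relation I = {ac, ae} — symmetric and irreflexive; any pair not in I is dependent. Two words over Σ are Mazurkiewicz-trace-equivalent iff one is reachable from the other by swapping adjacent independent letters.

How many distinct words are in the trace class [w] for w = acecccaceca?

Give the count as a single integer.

piece 0:a — minimal
piece 1:c — minimal
piece 2:e rests on {1:c}
piece 3:c rests on {2:e}
piece 4:c rests on {3:c}
piece 5:c rests on {4:c}
piece 6:a rests on {0:a}
piece 7:c rests on {5:c}
piece 8:e rests on {7:c}
piece 9:c rests on {8:e}
piece 10:a rests on {6:a}
minimal pieces: {0:a, 1:c}
ways to finish when only these pieces remain (= sum over removing one remaining piece with nothing left below it):
  1 left: {9}→1  {10}→1
  2 left: {6,10}→1  {8,9}→1  {9,10}→2
  3 left: {0,6,10}→1  {6,9,10}→3  {7,8,9}→1  {8,9,10}→3
  4 left: {0,6,9,10}→4  {5,7,8,9}→1  {6,8,9,10}→6  {7,8,9,10}→4
  5 left: {0,6,8,9,10}→10  {4,5,7,8,9}→1  {5,7,8,9,10}→5  {6,7,8,9,10}→10
  6 left: {0,6,7,8,9,10}→20  {3,4,5,7,8,9}→1  {4,5,7,8,9,10}→6  {5,6,7,8,9,10}→15
  7 left: {0,5,6,7,8,9,10}→35  {2,3,4,5,7,8,9}→1  {3,4,5,7,8,9,10}→7  {4,5,6,7,8,9,10}→21
  8 left: {0,4,5,6,7,8,9,10}→56  {1,2,3,4,5,7,8,9}→1  {2,3,4,5,7,8,9,10}→8  {3,4,5,6,7,8,9,10}→28
  9 left: {0,3,4,5,6,7,8,9,10}→84  {1,2,3,4,5,7,8,9,10}→9  {2,3,4,5,6,7,8,9,10}→36
  placing 0:a first → 45 extensions
  placing 1:c first → 120 extensions
total linear extensions = 165

165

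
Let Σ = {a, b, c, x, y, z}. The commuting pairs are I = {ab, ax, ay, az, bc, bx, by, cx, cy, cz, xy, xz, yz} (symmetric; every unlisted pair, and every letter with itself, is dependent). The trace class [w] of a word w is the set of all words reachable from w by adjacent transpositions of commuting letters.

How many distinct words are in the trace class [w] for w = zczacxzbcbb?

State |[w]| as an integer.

#0=z has no predecessor
#1=c has no predecessor
#2=z depends on [0:z]
#3=a depends on [1:c]
#4=c depends on [3:a]
#5=x has no predecessor
#6=z depends on [2:z]
#7=b depends on [6:z]
#8=c depends on [4:c]
#9=b depends on [7:b]
#10=b depends on [9:b]
sources: [0:z, 1:c, 5:x]
N(rest) = Σ N(rest − s) over sources s of rest; N(one piece) = 1:
  size 1 → [5]=1  [8]=1  [10]=1
  size 2 → [4,8]=1  [5,8]=2  [5,10]=2  [8,10]=2  [9,10]=1
  size 3 → [3,4,8]=1  [4,5,8]=3  [4,8,10]=3  [5,8,10]=6  [5,9,10]=3  [7,9,10]=1  [8,9,10]=3
  size 4 → [1,3,4,8]=1  [3,4,5,8]=4  [3,4,8,10]=4  [4,5,8,10]=12  [4,8,9,10]=6  [5,7,9,10]=4  [5,8,9,10]=12  [6,7,9,10]=1  [7,8,9,10]=4
  size 5 → [1,3,4,5,8]=5  [1,3,4,8,10]=5  [2,6,7,9,10]=1  [3,4,5,8,10]=20  [3,4,8,9,10]=10  [4,5,8,9,10]=30  [4,7,8,9,10]=10  [5,6,7,9,10]=5  [5,7,8,9,10]=20  [6,7,8,9,10]=5
  size 6 → [0,2,6,7,9,10]=1  [1,3,4,5,8,10]=30  [1,3,4,8,9,10]=15  [2,5,6,7,9,10]=6  [2,6,7,8,9,10]=6  [3,4,5,8,9,10]=60  [3,4,7,8,9,10]=20  [4,5,7,8,9,10]=60  [4,6,7,8,9,10]=15  [5,6,7,8,9,10]=30
  size 7 → [0,2,5,6,7,9,10]=7  [0,2,6,7,8,9,10]=7  [1,3,4,5,8,9,10]=105  [1,3,4,7,8,9,10]=35  [2,4,6,7,8,9,10]=21  [2,5,6,7,8,9,10]=42  [3,4,5,7,8,9,10]=140  [3,4,6,7,8,9,10]=35  [4,5,6,7,8,9,10]=105
  size 8 → [0,2,4,6,7,8,9,10]=28  [0,2,5,6,7,8,9,10]=56  [1,3,4,5,7,8,9,10]=280  [1,3,4,6,7,8,9,10]=70  [2,3,4,6,7,8,9,10]=56  [2,4,5,6,7,8,9,10]=168  [3,4,5,6,7,8,9,10]=280
  size 9 → [0,2,3,4,6,7,8,9,10]=84  [0,2,4,5,6,7,8,9,10]=252  [1,2,3,4,6,7,8,9,10]=126  [1,3,4,5,6,7,8,9,10]=630  [2,3,4,5,6,7,8,9,10]=504
  first=0(z) contributes 1260
  first=1(c) contributes 840
  first=5(x) contributes 210
|[w]| = 2310

2310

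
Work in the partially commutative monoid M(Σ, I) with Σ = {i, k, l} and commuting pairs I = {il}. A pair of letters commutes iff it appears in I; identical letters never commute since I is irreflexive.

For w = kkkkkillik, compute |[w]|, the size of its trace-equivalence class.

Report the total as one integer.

6

drop 0:k onto floor
drop 1:k onto {0:k}
drop 2:k onto {1:k}
drop 3:k onto {2:k}
drop 4:k onto {3:k}
drop 5:i onto {4:k}
drop 6:l onto {4:k}
drop 7:l onto {6:l}
drop 8:i onto {5:i}
drop 9:k onto {7:l, 8:i}
ground layer = {0:k}
drop-orders for the pieces not yet dropped (sum over which currently-grounded one goes next):
  1 to go: {9} 1
  2 to go: {7,9} 1  {8,9} 1
  3 to go: {5,8,9} 1  {6,7,9} 1  {7,8,9} 2
  4 to go: {5,7,8,9} 3  {6,7,8,9} 3
  5 to go: {5,6,7,8,9} 6
  6 to go: {4,5,6,7,8,9} 6
  7 to go: {3,4,5,6,7,8,9} 6
  8 to go: {2,3,4,5,6,7,8,9} 6
  if 0:k drops first: 6 orders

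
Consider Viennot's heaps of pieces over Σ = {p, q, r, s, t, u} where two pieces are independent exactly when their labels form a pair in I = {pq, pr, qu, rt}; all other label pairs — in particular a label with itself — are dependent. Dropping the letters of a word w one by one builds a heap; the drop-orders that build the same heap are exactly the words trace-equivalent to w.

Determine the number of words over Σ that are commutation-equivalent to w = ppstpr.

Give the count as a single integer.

#0=p has no predecessor
#1=p depends on [0:p]
#2=s depends on [1:p]
#3=t depends on [2:s]
#4=p depends on [3:t]
#5=r depends on [2:s]
sources: [0:p]
N(rest) = Σ N(rest − s) over sources s of rest; N(one piece) = 1:
  size 1 → [4]=1  [5]=1
  size 2 → [3,4]=1  [4,5]=2
  size 3 → [3,4,5]=3
  size 4 → [2,3,4,5]=3
  first=0(p) contributes 3

3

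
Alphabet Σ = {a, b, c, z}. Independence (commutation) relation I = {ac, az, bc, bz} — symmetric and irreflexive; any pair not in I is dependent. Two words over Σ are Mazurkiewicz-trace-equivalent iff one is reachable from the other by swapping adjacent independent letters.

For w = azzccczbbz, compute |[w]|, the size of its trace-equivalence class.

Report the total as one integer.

drop 0:a onto floor
drop 1:z onto floor
drop 2:z onto {1:z}
drop 3:c onto {2:z}
drop 4:c onto {3:c}
drop 5:c onto {4:c}
drop 6:z onto {5:c}
drop 7:b onto {0:a}
drop 8:b onto {7:b}
drop 9:z onto {6:z}
ground layer = {0:a, 1:z}
drop-orders for the pieces not yet dropped (sum over which currently-grounded one goes next):
  1 to go: {8} 1  {9} 1
  2 to go: {6,9} 1  {7,8} 1  {8,9} 2
  3 to go: {0,7,8} 1  {5,6,9} 1  {6,8,9} 3  {7,8,9} 3
  4 to go: {0,7,8,9} 4  {4,5,6,9} 1  {5,6,8,9} 4  {6,7,8,9} 6
  5 to go: {0,6,7,8,9} 10  {3,4,5,6,9} 1  {4,5,6,8,9} 5  {5,6,7,8,9} 10
  6 to go: {0,5,6,7,8,9} 20  {2,3,4,5,6,9} 1  {3,4,5,6,8,9} 6  {4,5,6,7,8,9} 15
  7 to go: {0,4,5,6,7,8,9} 35  {1,2,3,4,5,6,9} 1  {2,3,4,5,6,8,9} 7  {3,4,5,6,7,8,9} 21
  8 to go: {0,3,4,5,6,7,8,9} 56  {1,2,3,4,5,6,8,9} 8  {2,3,4,5,6,7,8,9} 28
  if 0:a drops first: 36 orders
  if 1:z drops first: 84 orders
heap linearizations: 120

120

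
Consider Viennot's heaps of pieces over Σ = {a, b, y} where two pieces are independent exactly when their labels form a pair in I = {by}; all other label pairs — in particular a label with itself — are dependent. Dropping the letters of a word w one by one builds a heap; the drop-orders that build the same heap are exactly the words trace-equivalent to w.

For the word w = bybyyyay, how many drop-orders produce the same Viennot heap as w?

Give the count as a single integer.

15

#0=b has no predecessor
#1=y has no predecessor
#2=b depends on [0:b]
#3=y depends on [1:y]
#4=y depends on [3:y]
#5=y depends on [4:y]
#6=a depends on [2:b, 5:y]
#7=y depends on [6:a]
sources: [0:b, 1:y]
N(rest) = Σ N(rest − s) over sources s of rest; N(one piece) = 1:
  size 1 → [7]=1
  size 2 → [6,7]=1
  size 3 → [2,6,7]=1  [5,6,7]=1
  size 4 → [0,2,6,7]=1  [2,5,6,7]=2  [4,5,6,7]=1
  size 5 → [0,2,5,6,7]=3  [2,4,5,6,7]=3  [3,4,5,6,7]=1
  size 6 → [0,2,4,5,6,7]=6  [1,3,4,5,6,7]=1  [2,3,4,5,6,7]=4
  first=0(b) contributes 5
  first=1(y) contributes 10
|[w]| = 15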